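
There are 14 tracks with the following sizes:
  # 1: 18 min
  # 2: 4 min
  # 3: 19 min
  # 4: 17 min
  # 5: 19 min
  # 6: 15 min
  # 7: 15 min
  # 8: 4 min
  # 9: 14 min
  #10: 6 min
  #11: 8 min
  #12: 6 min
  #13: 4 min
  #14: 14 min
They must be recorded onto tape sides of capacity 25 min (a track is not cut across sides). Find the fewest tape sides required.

8

Total = 19 + 19 + 18 + 17 + 15 + 15 + 14 + 14 + 8 + 6 + 6 + 4 + 4 + 4 = 163 min.
Lower bound: ⌈163/25⌉ = 7 tape sides.
Also, 8 tracks each exceed 25/2 min, and no two of those can share a side, so at least 8 tape sides are needed.
A packing using 8 tape sides:
  side 1: 19 + 6 = 25
  side 2: 19 + 6 = 25
  side 3: 18 + 4 = 22
  side 4: 17 + 8 = 25
  side 5: 15 + 4 + 4 = 23
  side 6: 15 = 15
  side 7: 14 = 14
  side 8: 14 = 14
This matches the lower bound, so 8 is optimal.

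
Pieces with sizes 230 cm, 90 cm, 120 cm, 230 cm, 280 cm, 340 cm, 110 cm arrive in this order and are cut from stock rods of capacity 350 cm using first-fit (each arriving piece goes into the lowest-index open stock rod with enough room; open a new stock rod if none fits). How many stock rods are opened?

5

  230 → stock rod 1 (new)  [load 230/350]
  90 → stock rod 1  [load 320/350]
  120 → stock rod 2 (new)  [load 120/350]
  230 → stock rod 2  [load 350/350]
  280 → stock rod 3 (new)  [load 280/350]
  340 → stock rod 4 (new)  [load 340/350]
  110 → stock rod 5 (new)  [load 110/350]
5 stock rods opened.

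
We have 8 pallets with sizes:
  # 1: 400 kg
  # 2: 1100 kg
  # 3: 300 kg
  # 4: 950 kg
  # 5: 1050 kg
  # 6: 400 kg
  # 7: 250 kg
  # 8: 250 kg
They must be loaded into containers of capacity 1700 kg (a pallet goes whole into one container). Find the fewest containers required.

3

Total = 1100 + 1050 + 950 + 400 + 400 + 300 + 250 + 250 = 4700 kg.
Lower bound: ⌈4700/1700⌉ = 3 containers.
A packing using 3 containers:
  container 1: 1100 + 400 = 1500
  container 2: 1050 + 400 + 250 = 1700
  container 3: 950 + 300 + 250 = 1500
This matches the lower bound, so 3 is optimal.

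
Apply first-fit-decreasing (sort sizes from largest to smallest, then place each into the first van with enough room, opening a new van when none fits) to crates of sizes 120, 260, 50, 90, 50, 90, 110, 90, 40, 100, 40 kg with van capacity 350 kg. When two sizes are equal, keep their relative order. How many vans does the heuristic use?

Sorted descending: 260, 120, 110, 100, 90, 90, 90, 50, 50, 40, 40.
  260 → van 1 (new)  [load 260/350]
  120 → van 2 (new)  [load 120/350]
  110 → van 2  [load 230/350]
  100 → van 2  [load 330/350]
  90 → van 1  [load 350/350]
  90 → van 3 (new)  [load 90/350]
  90 → van 3  [load 180/350]
  50 → van 3  [load 230/350]
  50 → van 3  [load 280/350]
  40 → van 3  [load 320/350]
  40 → van 4 (new)  [load 40/350]
4 vans opened.

4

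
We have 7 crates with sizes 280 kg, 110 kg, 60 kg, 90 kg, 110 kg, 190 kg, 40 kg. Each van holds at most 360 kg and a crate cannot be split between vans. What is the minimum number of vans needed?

Total = 280 + 190 + 110 + 110 + 90 + 60 + 40 = 880 kg.
Lower bound: ⌈880/360⌉ = 3 vans.
A packing using 3 vans:
  van 1: 280 + 60 = 340
  van 2: 190 + 110 + 40 = 340
  van 3: 110 + 90 = 200
This matches the lower bound, so 3 is optimal.

3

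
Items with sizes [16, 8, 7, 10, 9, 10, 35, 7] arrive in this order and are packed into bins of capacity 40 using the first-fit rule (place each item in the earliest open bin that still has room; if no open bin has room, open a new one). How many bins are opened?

  16 → bin 1 (new)  [load 16/40]
  8 → bin 1  [load 24/40]
  7 → bin 1  [load 31/40]
  10 → bin 2 (new)  [load 10/40]
  9 → bin 1  [load 40/40]
  10 → bin 2  [load 20/40]
  35 → bin 3 (new)  [load 35/40]
  7 → bin 2  [load 27/40]
3 bins opened.

3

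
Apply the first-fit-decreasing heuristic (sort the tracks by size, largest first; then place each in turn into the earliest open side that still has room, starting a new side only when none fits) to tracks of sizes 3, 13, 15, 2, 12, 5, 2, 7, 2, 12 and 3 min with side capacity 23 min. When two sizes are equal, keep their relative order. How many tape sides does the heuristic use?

Sorted descending: 15, 13, 12, 12, 7, 5, 3, 3, 2, 2, 2.
  15 → side 1 (new)  [load 15/23]
  13 → side 2 (new)  [load 13/23]
  12 → side 3 (new)  [load 12/23]
  12 → side 4 (new)  [load 12/23]
  7 → side 1  [load 22/23]
  5 → side 2  [load 18/23]
  3 → side 2  [load 21/23]
  3 → side 3  [load 15/23]
  2 → side 2  [load 23/23]
  2 → side 3  [load 17/23]
  2 → side 3  [load 19/23]
4 tape sides opened.

4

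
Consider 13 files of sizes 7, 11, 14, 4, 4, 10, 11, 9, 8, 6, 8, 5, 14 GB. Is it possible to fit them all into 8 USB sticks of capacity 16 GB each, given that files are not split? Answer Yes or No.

Yes

A valid assignment using 8 USB sticks:
  USB stick 1: 14 = 14
  USB stick 2: 14 = 14
  USB stick 3: 11 + 5 = 16
  USB stick 4: 11 + 4 = 15
  USB stick 5: 10 + 6 = 16
  USB stick 6: 9 + 7 = 16
  USB stick 7: 8 + 8 = 16
  USB stick 8: 4 = 4
Every load is within 16 GB, so 8 USB sticks suffice.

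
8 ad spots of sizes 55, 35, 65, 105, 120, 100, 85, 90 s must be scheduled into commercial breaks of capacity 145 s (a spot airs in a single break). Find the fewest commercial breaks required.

6

Total = 120 + 105 + 100 + 90 + 85 + 65 + 55 + 35 = 655 s.
Lower bound: ⌈655/145⌉ = 5 commercial breaks.
A packing using 6 commercial breaks:
  break 1: 120 = 120
  break 2: 105 + 35 = 140
  break 3: 100 = 100
  break 4: 90 + 55 = 145
  break 5: 85 = 85
  break 6: 65 = 65
No arrangement into 5 commercial breaks stays within capacity, so 6 is optimal.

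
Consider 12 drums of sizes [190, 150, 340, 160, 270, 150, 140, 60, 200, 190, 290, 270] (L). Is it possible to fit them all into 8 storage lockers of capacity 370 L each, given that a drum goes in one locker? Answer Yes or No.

Yes

A valid assignment using 8 storage lockers:
  locker 1: 340 = 340
  locker 2: 290 + 60 = 350
  locker 3: 270 = 270
  locker 4: 270 = 270
  locker 5: 200 + 160 = 360
  locker 6: 190 + 150 = 340
  locker 7: 190 + 150 = 340
  locker 8: 140 = 140
Every load is within 370 L, so 8 storage lockers suffice.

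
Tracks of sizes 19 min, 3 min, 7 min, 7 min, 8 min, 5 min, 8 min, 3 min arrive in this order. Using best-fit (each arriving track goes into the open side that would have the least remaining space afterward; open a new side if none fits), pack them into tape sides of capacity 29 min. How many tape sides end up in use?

3

  19 → side 1 (new)  [load 19/29]
  3 → side 1  [load 22/29]
  7 → side 1  [load 29/29]
  7 → side 2 (new)  [load 7/29]
  8 → side 2  [load 15/29]
  5 → side 2  [load 20/29]
  8 → side 2  [load 28/29]
  3 → side 3 (new)  [load 3/29]
3 tape sides opened.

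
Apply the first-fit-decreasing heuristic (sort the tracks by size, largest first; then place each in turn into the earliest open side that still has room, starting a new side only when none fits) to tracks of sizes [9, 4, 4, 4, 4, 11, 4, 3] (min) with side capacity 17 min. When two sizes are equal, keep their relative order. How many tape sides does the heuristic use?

Sorted descending: 11, 9, 4, 4, 4, 4, 4, 3.
  11 → side 1 (new)  [load 11/17]
  9 → side 2 (new)  [load 9/17]
  4 → side 1  [load 15/17]
  4 → side 2  [load 13/17]
  4 → side 2  [load 17/17]
  4 → side 3 (new)  [load 4/17]
  4 → side 3  [load 8/17]
  3 → side 3  [load 11/17]
3 tape sides opened.

3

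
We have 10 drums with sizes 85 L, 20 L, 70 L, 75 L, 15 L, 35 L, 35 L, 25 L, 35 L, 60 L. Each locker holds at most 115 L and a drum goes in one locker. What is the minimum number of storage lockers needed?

Total = 85 + 75 + 70 + 60 + 35 + 35 + 35 + 25 + 20 + 15 = 455 L.
Lower bound: ⌈455/115⌉ = 4 storage lockers.
A packing using 5 storage lockers:
  locker 1: 85 + 25 = 110
  locker 2: 75 + 35 = 110
  locker 3: 70 + 35 = 105
  locker 4: 60 + 35 + 20 = 115
  locker 5: 15 = 15
No arrangement into 4 storage lockers stays within capacity, so 5 is optimal.

5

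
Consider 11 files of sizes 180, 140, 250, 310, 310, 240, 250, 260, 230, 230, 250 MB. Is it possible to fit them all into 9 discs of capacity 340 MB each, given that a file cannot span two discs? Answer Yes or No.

No

Total = 2650 MB; ⌈2650/340⌉ = 8.
10 files each exceed half the capacity and cannot share a disc, forcing at least 10 discs.
At least 10 discs are required, but only 9 are allowed.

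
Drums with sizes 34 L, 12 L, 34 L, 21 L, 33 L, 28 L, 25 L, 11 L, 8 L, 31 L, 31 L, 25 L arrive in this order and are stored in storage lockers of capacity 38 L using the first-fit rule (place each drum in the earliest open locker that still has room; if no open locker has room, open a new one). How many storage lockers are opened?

9

  34 → locker 1 (new)  [load 34/38]
  12 → locker 2 (new)  [load 12/38]
  34 → locker 3 (new)  [load 34/38]
  21 → locker 2  [load 33/38]
  33 → locker 4 (new)  [load 33/38]
  28 → locker 5 (new)  [load 28/38]
  25 → locker 6 (new)  [load 25/38]
  11 → locker 6  [load 36/38]
  8 → locker 5  [load 36/38]
  31 → locker 7 (new)  [load 31/38]
  31 → locker 8 (new)  [load 31/38]
  25 → locker 9 (new)  [load 25/38]
9 storage lockers opened.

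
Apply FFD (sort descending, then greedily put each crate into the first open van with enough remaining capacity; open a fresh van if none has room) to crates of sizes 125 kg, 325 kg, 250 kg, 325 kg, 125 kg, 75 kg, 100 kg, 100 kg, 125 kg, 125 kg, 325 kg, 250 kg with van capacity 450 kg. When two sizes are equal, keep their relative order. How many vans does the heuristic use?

Sorted descending: 325, 325, 325, 250, 250, 125, 125, 125, 125, 100, 100, 75.
  325 → van 1 (new)  [load 325/450]
  325 → van 2 (new)  [load 325/450]
  325 → van 3 (new)  [load 325/450]
  250 → van 4 (new)  [load 250/450]
  250 → van 5 (new)  [load 250/450]
  125 → van 1  [load 450/450]
  125 → van 2  [load 450/450]
  125 → van 3  [load 450/450]
  125 → van 4  [load 375/450]
  100 → van 5  [load 350/450]
  100 → van 5  [load 450/450]
  75 → van 4  [load 450/450]
5 vans opened.

5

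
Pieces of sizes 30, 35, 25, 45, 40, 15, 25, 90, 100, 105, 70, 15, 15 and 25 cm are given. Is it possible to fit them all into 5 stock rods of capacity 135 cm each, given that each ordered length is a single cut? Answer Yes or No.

Yes

A valid assignment using 5 stock rods:
  stock rod 1: 105 + 30 = 135
  stock rod 2: 100 + 35 = 135
  stock rod 3: 90 + 45 = 135
  stock rod 4: 70 + 40 + 25 = 135
  stock rod 5: 25 + 25 + 15 + 15 + 15 = 95
Every load is within 135 cm, so 5 stock rods suffice.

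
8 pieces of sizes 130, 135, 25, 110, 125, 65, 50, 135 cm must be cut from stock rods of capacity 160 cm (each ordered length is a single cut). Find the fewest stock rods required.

6

Total = 135 + 135 + 130 + 125 + 110 + 65 + 50 + 25 = 775 cm.
Lower bound: ⌈775/160⌉ = 5 stock rods.
A packing using 6 stock rods:
  stock rod 1: 135 + 25 = 160
  stock rod 2: 135 = 135
  stock rod 3: 130 = 130
  stock rod 4: 125 = 125
  stock rod 5: 110 + 50 = 160
  stock rod 6: 65 = 65
No arrangement into 5 stock rods stays within capacity, so 6 is optimal.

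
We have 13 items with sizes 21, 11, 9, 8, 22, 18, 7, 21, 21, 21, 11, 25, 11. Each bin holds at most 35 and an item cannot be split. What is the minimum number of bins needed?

Total = 25 + 22 + 21 + 21 + 21 + 21 + 18 + 11 + 11 + 11 + 9 + 8 + 7 = 206.
Lower bound: ⌈206/35⌉ = 6 bins.
Also, 7 items each exceed 35/2, and no two of those can share a bin, so at least 7 bins are needed.
A packing using 7 bins:
  bin 1: 25 + 9 = 34
  bin 2: 22 + 11 = 33
  bin 3: 21 + 11 = 32
  bin 4: 21 + 11 = 32
  bin 5: 21 + 8 = 29
  bin 6: 21 + 7 = 28
  bin 7: 18 = 18
This matches the lower bound, so 7 is optimal.

7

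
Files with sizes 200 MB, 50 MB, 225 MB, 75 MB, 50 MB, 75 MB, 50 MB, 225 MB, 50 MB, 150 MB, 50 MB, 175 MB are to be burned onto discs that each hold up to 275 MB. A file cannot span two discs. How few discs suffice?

5

Total = 225 + 225 + 200 + 175 + 150 + 75 + 75 + 50 + 50 + 50 + 50 + 50 = 1375 MB.
Lower bound: ⌈1375/275⌉ = 5 discs.
A packing using 5 discs:
  disc 1: 225 + 50 = 275
  disc 2: 225 + 50 = 275
  disc 3: 200 + 75 = 275
  disc 4: 175 + 50 + 50 = 275
  disc 5: 150 + 75 + 50 = 275
This matches the lower bound, so 5 is optimal.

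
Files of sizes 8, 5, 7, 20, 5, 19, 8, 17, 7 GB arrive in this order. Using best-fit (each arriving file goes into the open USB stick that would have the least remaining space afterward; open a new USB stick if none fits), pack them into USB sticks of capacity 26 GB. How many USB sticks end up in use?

4

  8 → USB stick 1 (new)  [load 8/26]
  5 → USB stick 1  [load 13/26]
  7 → USB stick 1  [load 20/26]
  20 → USB stick 2 (new)  [load 20/26]
  5 → USB stick 1  [load 25/26]
  19 → USB stick 3 (new)  [load 19/26]
  8 → USB stick 4 (new)  [load 8/26]
  17 → USB stick 4  [load 25/26]
  7 → USB stick 3  [load 26/26]
4 USB sticks opened.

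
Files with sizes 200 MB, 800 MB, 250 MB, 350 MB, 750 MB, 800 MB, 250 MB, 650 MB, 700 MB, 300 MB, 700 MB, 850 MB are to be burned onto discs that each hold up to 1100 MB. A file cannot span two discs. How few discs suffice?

7

Total = 850 + 800 + 800 + 750 + 700 + 700 + 650 + 350 + 300 + 250 + 250 + 200 = 6600 MB.
Lower bound: ⌈6600/1100⌉ = 6 discs.
Also, 7 files each exceed 550 MB, and no two of those can share a disc, so at least 7 discs are needed.
A packing using 7 discs:
  disc 1: 850 + 250 = 1100
  disc 2: 800 + 300 = 1100
  disc 3: 800 + 250 = 1050
  disc 4: 750 + 350 = 1100
  disc 5: 700 + 200 = 900
  disc 6: 700 = 700
  disc 7: 650 = 650
This matches the lower bound, so 7 is optimal.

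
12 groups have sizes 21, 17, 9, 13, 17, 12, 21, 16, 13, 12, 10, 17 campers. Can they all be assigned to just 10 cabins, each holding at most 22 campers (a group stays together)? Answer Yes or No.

A valid assignment using 10 cabins:
  cabin 1: 21 = 21
  cabin 2: 21 = 21
  cabin 3: 17 = 17
  cabin 4: 17 = 17
  cabin 5: 17 = 17
  cabin 6: 16 = 16
  cabin 7: 13 + 9 = 22
  cabin 8: 13 = 13
  cabin 9: 12 + 10 = 22
  cabin 10: 12 = 12
Every load is within 22 campers, so 10 cabins suffice.

Yes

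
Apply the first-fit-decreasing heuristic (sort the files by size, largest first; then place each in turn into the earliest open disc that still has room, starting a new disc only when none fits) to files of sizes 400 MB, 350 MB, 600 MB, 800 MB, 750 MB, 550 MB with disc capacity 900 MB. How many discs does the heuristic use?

5

Sorted descending: 800, 750, 600, 550, 400, 350.
  800 → disc 1 (new)  [load 800/900]
  750 → disc 2 (new)  [load 750/900]
  600 → disc 3 (new)  [load 600/900]
  550 → disc 4 (new)  [load 550/900]
  400 → disc 5 (new)  [load 400/900]
  350 → disc 4  [load 900/900]
5 discs opened.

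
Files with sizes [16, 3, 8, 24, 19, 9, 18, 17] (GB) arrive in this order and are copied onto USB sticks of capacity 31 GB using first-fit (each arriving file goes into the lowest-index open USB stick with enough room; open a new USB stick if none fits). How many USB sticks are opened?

5

  16 → USB stick 1 (new)  [load 16/31]
  3 → USB stick 1  [load 19/31]
  8 → USB stick 1  [load 27/31]
  24 → USB stick 2 (new)  [load 24/31]
  19 → USB stick 3 (new)  [load 19/31]
  9 → USB stick 3  [load 28/31]
  18 → USB stick 4 (new)  [load 18/31]
  17 → USB stick 5 (new)  [load 17/31]
5 USB sticks opened.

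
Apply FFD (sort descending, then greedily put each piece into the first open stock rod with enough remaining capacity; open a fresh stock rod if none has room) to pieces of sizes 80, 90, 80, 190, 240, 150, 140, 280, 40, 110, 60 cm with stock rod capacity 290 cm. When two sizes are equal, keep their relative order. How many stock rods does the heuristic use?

Sorted descending: 280, 240, 190, 150, 140, 110, 90, 80, 80, 60, 40.
  280 → stock rod 1 (new)  [load 280/290]
  240 → stock rod 2 (new)  [load 240/290]
  190 → stock rod 3 (new)  [load 190/290]
  150 → stock rod 4 (new)  [load 150/290]
  140 → stock rod 4  [load 290/290]
  110 → stock rod 5 (new)  [load 110/290]
  90 → stock rod 3  [load 280/290]
  80 → stock rod 5  [load 190/290]
  80 → stock rod 5  [load 270/290]
  60 → stock rod 6 (new)  [load 60/290]
  40 → stock rod 2  [load 280/290]
6 stock rods opened.

6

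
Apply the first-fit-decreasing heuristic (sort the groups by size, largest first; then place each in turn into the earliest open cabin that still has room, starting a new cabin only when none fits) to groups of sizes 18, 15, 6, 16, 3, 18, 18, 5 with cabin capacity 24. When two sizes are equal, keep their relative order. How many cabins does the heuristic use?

Sorted descending: 18, 18, 18, 16, 15, 6, 5, 3.
  18 → cabin 1 (new)  [load 18/24]
  18 → cabin 2 (new)  [load 18/24]
  18 → cabin 3 (new)  [load 18/24]
  16 → cabin 4 (new)  [load 16/24]
  15 → cabin 5 (new)  [load 15/24]
  6 → cabin 1  [load 24/24]
  5 → cabin 2  [load 23/24]
  3 → cabin 3  [load 21/24]
5 cabins opened.

5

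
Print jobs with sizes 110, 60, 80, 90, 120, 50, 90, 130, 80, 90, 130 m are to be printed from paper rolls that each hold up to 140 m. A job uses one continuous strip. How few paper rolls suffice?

9

Total = 130 + 130 + 120 + 110 + 90 + 90 + 90 + 80 + 80 + 60 + 50 = 1030 m.
Lower bound: ⌈1030/140⌉ = 8 paper rolls.
Also, 9 print jobs each exceed 70 m, and no two of those can share a roll, so at least 9 paper rolls are needed.
A packing using 9 paper rolls:
  roll 1: 130 = 130
  roll 2: 130 = 130
  roll 3: 120 = 120
  roll 4: 110 = 110
  roll 5: 90 + 50 = 140
  roll 6: 90 = 90
  roll 7: 90 = 90
  roll 8: 80 + 60 = 140
  roll 9: 80 = 80
This matches the lower bound, so 9 is optimal.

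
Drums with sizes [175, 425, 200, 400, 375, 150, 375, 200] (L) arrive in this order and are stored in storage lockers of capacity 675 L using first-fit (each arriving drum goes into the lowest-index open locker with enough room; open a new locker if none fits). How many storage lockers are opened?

4

  175 → locker 1 (new)  [load 175/675]
  425 → locker 1  [load 600/675]
  200 → locker 2 (new)  [load 200/675]
  400 → locker 2  [load 600/675]
  375 → locker 3 (new)  [load 375/675]
  150 → locker 3  [load 525/675]
  375 → locker 4 (new)  [load 375/675]
  200 → locker 4  [load 575/675]
4 storage lockers opened.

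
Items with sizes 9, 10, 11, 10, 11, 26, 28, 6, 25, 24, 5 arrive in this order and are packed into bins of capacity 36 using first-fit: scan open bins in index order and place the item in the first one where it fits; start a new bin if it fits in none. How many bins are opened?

6

  9 → bin 1 (new)  [load 9/36]
  10 → bin 1  [load 19/36]
  11 → bin 1  [load 30/36]
  10 → bin 2 (new)  [load 10/36]
  11 → bin 2  [load 21/36]
  26 → bin 3 (new)  [load 26/36]
  28 → bin 4 (new)  [load 28/36]
  6 → bin 1  [load 36/36]
  25 → bin 5 (new)  [load 25/36]
  24 → bin 6 (new)  [load 24/36]
  5 → bin 2  [load 26/36]
6 bins opened.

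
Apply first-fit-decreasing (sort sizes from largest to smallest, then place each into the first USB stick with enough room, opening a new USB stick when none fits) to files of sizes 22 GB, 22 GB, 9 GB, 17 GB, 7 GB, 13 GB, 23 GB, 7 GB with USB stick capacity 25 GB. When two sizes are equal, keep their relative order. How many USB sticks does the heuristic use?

6

Sorted descending: 23, 22, 22, 17, 13, 9, 7, 7.
  23 → USB stick 1 (new)  [load 23/25]
  22 → USB stick 2 (new)  [load 22/25]
  22 → USB stick 3 (new)  [load 22/25]
  17 → USB stick 4 (new)  [load 17/25]
  13 → USB stick 5 (new)  [load 13/25]
  9 → USB stick 5  [load 22/25]
  7 → USB stick 4  [load 24/25]
  7 → USB stick 6 (new)  [load 7/25]
6 USB sticks opened.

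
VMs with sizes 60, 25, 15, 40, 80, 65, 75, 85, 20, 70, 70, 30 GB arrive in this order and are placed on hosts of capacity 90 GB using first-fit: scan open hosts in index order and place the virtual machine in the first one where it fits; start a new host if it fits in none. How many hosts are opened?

  60 → host 1 (new)  [load 60/90]
  25 → host 1  [load 85/90]
  15 → host 2 (new)  [load 15/90]
  40 → host 2  [load 55/90]
  80 → host 3 (new)  [load 80/90]
  65 → host 4 (new)  [load 65/90]
  75 → host 5 (new)  [load 75/90]
  85 → host 6 (new)  [load 85/90]
  20 → host 2  [load 75/90]
  70 → host 7 (new)  [load 70/90]
  70 → host 8 (new)  [load 70/90]
  30 → host 9 (new)  [load 30/90]
9 hosts opened.

9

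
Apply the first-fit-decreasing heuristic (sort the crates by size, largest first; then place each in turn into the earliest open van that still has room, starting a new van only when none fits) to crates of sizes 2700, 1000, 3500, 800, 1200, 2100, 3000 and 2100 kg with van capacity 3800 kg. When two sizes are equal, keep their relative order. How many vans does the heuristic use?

5

Sorted descending: 3500, 3000, 2700, 2100, 2100, 1200, 1000, 800.
  3500 → van 1 (new)  [load 3500/3800]
  3000 → van 2 (new)  [load 3000/3800]
  2700 → van 3 (new)  [load 2700/3800]
  2100 → van 4 (new)  [load 2100/3800]
  2100 → van 5 (new)  [load 2100/3800]
  1200 → van 4  [load 3300/3800]
  1000 → van 3  [load 3700/3800]
  800 → van 2  [load 3800/3800]
5 vans opened.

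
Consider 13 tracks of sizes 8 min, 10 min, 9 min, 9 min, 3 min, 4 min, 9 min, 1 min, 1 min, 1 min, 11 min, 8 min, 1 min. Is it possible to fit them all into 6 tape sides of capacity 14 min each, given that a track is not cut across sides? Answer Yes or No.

Total = 75 min; ⌈75/14⌉ = 6.
7 tracks each exceed half the capacity and cannot share a side, forcing at least 7 tape sides.
At least 7 tape sides are required, but only 6 are allowed.

No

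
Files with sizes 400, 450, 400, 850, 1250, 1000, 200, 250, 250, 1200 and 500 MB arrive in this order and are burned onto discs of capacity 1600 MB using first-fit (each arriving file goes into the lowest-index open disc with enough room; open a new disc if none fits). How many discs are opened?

5

  400 → disc 1 (new)  [load 400/1600]
  450 → disc 1  [load 850/1600]
  400 → disc 1  [load 1250/1600]
  850 → disc 2 (new)  [load 850/1600]
  1250 → disc 3 (new)  [load 1250/1600]
  1000 → disc 4 (new)  [load 1000/1600]
  200 → disc 1  [load 1450/1600]
  250 → disc 2  [load 1100/1600]
  250 → disc 2  [load 1350/1600]
  1200 → disc 5 (new)  [load 1200/1600]
  500 → disc 4  [load 1500/1600]
5 discs opened.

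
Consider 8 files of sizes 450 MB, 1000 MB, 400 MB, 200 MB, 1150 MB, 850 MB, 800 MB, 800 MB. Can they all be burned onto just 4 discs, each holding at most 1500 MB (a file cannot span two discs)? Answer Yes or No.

No

Total = 5650 MB; ⌈5650/1500⌉ = 4.
5 files each exceed half the capacity and cannot share a disc, forcing at least 5 discs.
At least 5 discs are required, but only 4 are allowed.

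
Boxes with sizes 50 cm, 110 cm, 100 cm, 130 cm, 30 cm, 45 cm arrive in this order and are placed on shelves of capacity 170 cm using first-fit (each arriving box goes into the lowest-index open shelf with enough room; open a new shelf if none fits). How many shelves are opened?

4

  50 → shelf 1 (new)  [load 50/170]
  110 → shelf 1  [load 160/170]
  100 → shelf 2 (new)  [load 100/170]
  130 → shelf 3 (new)  [load 130/170]
  30 → shelf 2  [load 130/170]
  45 → shelf 4 (new)  [load 45/170]
4 shelves opened.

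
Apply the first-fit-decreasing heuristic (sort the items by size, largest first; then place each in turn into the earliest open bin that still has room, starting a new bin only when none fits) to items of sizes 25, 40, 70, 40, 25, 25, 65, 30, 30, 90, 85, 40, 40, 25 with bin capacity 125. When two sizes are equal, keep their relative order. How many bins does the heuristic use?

Sorted descending: 90, 85, 70, 65, 40, 40, 40, 40, 30, 30, 25, 25, 25, 25.
  90 → bin 1 (new)  [load 90/125]
  85 → bin 2 (new)  [load 85/125]
  70 → bin 3 (new)  [load 70/125]
  65 → bin 4 (new)  [load 65/125]
  40 → bin 2  [load 125/125]
  40 → bin 3  [load 110/125]
  40 → bin 4  [load 105/125]
  40 → bin 5 (new)  [load 40/125]
  30 → bin 1  [load 120/125]
  30 → bin 5  [load 70/125]
  25 → bin 5  [load 95/125]
  25 → bin 5  [load 120/125]
  25 → bin 6 (new)  [load 25/125]
  25 → bin 6  [load 50/125]
6 bins opened.

6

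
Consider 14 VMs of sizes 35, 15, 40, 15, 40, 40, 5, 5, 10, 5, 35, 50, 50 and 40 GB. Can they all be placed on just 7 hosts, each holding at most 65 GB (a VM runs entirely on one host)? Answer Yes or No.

No

Total = 385 GB; ⌈385/65⌉ = 6.
8 VMs each exceed half the capacity and cannot share a host, forcing at least 8 hosts.
At least 8 hosts are required, but only 7 are allowed.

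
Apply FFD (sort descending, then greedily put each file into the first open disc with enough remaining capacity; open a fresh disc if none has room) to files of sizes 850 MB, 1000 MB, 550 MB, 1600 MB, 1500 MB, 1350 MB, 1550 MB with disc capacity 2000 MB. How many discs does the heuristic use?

Sorted descending: 1600, 1550, 1500, 1350, 1000, 850, 550.
  1600 → disc 1 (new)  [load 1600/2000]
  1550 → disc 2 (new)  [load 1550/2000]
  1500 → disc 3 (new)  [load 1500/2000]
  1350 → disc 4 (new)  [load 1350/2000]
  1000 → disc 5 (new)  [load 1000/2000]
  850 → disc 5  [load 1850/2000]
  550 → disc 4  [load 1900/2000]
5 discs opened.

5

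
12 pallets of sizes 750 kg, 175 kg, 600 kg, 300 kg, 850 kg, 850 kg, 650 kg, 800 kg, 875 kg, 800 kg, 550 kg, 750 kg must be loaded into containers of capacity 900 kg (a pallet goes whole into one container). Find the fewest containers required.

Total = 875 + 850 + 850 + 800 + 800 + 750 + 750 + 650 + 600 + 550 + 300 + 175 = 7950 kg.
Lower bound: ⌈7950/900⌉ = 9 containers.
Also, 10 pallets each exceed 450 kg, and no two of those can share a container, so at least 10 containers are needed.
A packing using 10 containers:
  container 1: 875 = 875
  container 2: 850 = 850
  container 3: 850 = 850
  container 4: 800 = 800
  container 5: 800 = 800
  container 6: 750 = 750
  container 7: 750 = 750
  container 8: 650 + 175 = 825
  container 9: 600 + 300 = 900
  container 10: 550 = 550
This matches the lower bound, so 10 is optimal.

10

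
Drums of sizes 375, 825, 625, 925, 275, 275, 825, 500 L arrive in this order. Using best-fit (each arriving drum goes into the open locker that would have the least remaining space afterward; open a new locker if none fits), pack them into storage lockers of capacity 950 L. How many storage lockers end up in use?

6

  375 → locker 1 (new)  [load 375/950]
  825 → locker 2 (new)  [load 825/950]
  625 → locker 3 (new)  [load 625/950]
  925 → locker 4 (new)  [load 925/950]
  275 → locker 3  [load 900/950]
  275 → locker 1  [load 650/950]
  825 → locker 5 (new)  [load 825/950]
  500 → locker 6 (new)  [load 500/950]
6 storage lockers opened.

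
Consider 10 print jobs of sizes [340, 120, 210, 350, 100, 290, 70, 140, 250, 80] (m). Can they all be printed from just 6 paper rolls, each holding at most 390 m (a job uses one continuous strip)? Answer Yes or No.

A valid assignment using 6 paper rolls:
  roll 1: 350 = 350
  roll 2: 340 = 340
  roll 3: 290 + 100 = 390
  roll 4: 250 + 140 = 390
  roll 5: 210 + 120 = 330
  roll 6: 80 + 70 = 150
Every load is within 390 m, so 6 paper rolls suffice.

Yes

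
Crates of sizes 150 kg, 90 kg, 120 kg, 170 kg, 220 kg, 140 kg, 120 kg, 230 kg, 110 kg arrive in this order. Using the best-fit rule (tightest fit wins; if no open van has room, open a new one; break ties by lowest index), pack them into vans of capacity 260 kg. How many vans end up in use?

6

  150 → van 1 (new)  [load 150/260]
  90 → van 1  [load 240/260]
  120 → van 2 (new)  [load 120/260]
  170 → van 3 (new)  [load 170/260]
  220 → van 4 (new)  [load 220/260]
  140 → van 2  [load 260/260]
  120 → van 5 (new)  [load 120/260]
  230 → van 6 (new)  [load 230/260]
  110 → van 5  [load 230/260]
6 vans opened.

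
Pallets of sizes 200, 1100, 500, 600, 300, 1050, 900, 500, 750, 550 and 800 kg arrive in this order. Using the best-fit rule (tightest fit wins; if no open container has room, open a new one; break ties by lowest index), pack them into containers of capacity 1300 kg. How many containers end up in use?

  200 → container 1 (new)  [load 200/1300]
  1100 → container 1  [load 1300/1300]
  500 → container 2 (new)  [load 500/1300]
  600 → container 2  [load 1100/1300]
  300 → container 3 (new)  [load 300/1300]
  1050 → container 4 (new)  [load 1050/1300]
  900 → container 3  [load 1200/1300]
  500 → container 5 (new)  [load 500/1300]
  750 → container 5  [load 1250/1300]
  550 → container 6 (new)  [load 550/1300]
  800 → container 7 (new)  [load 800/1300]
7 containers opened.

7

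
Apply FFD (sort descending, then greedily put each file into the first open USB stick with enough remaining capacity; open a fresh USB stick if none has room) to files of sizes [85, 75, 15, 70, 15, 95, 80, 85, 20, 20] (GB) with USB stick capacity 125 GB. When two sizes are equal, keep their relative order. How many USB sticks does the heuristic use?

Sorted descending: 95, 85, 85, 80, 75, 70, 20, 20, 15, 15.
  95 → USB stick 1 (new)  [load 95/125]
  85 → USB stick 2 (new)  [load 85/125]
  85 → USB stick 3 (new)  [load 85/125]
  80 → USB stick 4 (new)  [load 80/125]
  75 → USB stick 5 (new)  [load 75/125]
  70 → USB stick 6 (new)  [load 70/125]
  20 → USB stick 1  [load 115/125]
  20 → USB stick 2  [load 105/125]
  15 → USB stick 2  [load 120/125]
  15 → USB stick 3  [load 100/125]
6 USB sticks opened.

6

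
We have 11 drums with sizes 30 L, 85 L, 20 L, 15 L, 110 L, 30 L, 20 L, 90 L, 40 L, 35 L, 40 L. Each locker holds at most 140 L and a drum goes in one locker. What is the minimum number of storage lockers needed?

4

Total = 110 + 90 + 85 + 40 + 40 + 35 + 30 + 30 + 20 + 20 + 15 = 515 L.
Lower bound: ⌈515/140⌉ = 4 storage lockers.
A packing using 4 storage lockers:
  locker 1: 110 + 30 = 140
  locker 2: 90 + 40 = 130
  locker 3: 85 + 40 + 15 = 140
  locker 4: 35 + 30 + 20 + 20 = 105
This matches the lower bound, so 4 is optimal.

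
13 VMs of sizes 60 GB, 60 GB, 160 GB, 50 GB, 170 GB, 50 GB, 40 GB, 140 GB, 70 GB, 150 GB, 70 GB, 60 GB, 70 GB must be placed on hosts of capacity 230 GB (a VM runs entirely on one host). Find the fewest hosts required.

6

Total = 170 + 160 + 150 + 140 + 70 + 70 + 70 + 60 + 60 + 60 + 50 + 50 + 40 = 1150 GB.
Lower bound: ⌈1150/230⌉ = 5 hosts.
A packing using 6 hosts:
  host 1: 170 + 60 = 230
  host 2: 160 + 70 = 230
  host 3: 150 + 70 = 220
  host 4: 140 + 70 = 210
  host 5: 60 + 60 + 50 + 50 = 220
  host 6: 40 = 40
No arrangement into 5 hosts stays within capacity, so 6 is optimal.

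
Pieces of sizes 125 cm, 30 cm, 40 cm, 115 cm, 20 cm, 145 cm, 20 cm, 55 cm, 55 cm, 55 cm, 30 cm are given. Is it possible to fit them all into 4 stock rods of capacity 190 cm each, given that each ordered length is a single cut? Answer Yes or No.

Yes

A valid assignment using 4 stock rods:
  stock rod 1: 145 + 40 = 185
  stock rod 2: 125 + 55 = 180
  stock rod 3: 115 + 55 + 20 = 190
  stock rod 4: 55 + 30 + 30 + 20 = 135
Every load is within 190 cm, so 4 stock rods suffice.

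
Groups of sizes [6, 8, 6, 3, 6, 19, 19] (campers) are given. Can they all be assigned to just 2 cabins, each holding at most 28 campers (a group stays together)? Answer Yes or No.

Total = 67 campers; ⌈67/28⌉ = 3.
At least 3 cabins are required, but only 2 are allowed.

No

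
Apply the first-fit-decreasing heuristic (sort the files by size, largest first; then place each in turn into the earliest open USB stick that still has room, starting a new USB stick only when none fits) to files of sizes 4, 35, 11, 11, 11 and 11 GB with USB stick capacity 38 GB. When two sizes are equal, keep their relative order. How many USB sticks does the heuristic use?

3

Sorted descending: 35, 11, 11, 11, 11, 4.
  35 → USB stick 1 (new)  [load 35/38]
  11 → USB stick 2 (new)  [load 11/38]
  11 → USB stick 2  [load 22/38]
  11 → USB stick 2  [load 33/38]
  11 → USB stick 3 (new)  [load 11/38]
  4 → USB stick 2  [load 37/38]
3 USB sticks opened.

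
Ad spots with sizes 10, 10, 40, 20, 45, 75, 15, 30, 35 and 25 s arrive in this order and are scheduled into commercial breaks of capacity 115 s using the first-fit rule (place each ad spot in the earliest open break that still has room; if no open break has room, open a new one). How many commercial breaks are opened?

  10 → break 1 (new)  [load 10/115]
  10 → break 1  [load 20/115]
  40 → break 1  [load 60/115]
  20 → break 1  [load 80/115]
  45 → break 2 (new)  [load 45/115]
  75 → break 3 (new)  [load 75/115]
  15 → break 1  [load 95/115]
  30 → break 2  [load 75/115]
  35 → break 2  [load 110/115]
  25 → break 3  [load 100/115]
3 commercial breaks opened.

3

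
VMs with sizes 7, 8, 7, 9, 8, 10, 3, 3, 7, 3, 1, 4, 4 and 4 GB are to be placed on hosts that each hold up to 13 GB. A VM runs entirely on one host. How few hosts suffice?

Total = 10 + 9 + 8 + 8 + 7 + 7 + 7 + 4 + 4 + 4 + 3 + 3 + 3 + 1 = 78 GB.
Lower bound: ⌈78/13⌉ = 6 hosts.
Also, 7 VMs each exceed 13/2 GB, and no two of those can share a host, so at least 7 hosts are needed.
A packing using 7 hosts:
  host 1: 10 + 3 = 13
  host 2: 9 + 4 = 13
  host 3: 8 + 4 + 1 = 13
  host 4: 8 + 4 = 12
  host 5: 7 + 3 + 3 = 13
  host 6: 7 = 7
  host 7: 7 = 7
This matches the lower bound, so 7 is optimal.

7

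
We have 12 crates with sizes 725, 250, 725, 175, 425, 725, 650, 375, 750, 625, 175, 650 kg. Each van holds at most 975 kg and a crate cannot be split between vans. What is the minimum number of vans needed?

8

Total = 750 + 725 + 725 + 725 + 650 + 650 + 625 + 425 + 375 + 250 + 175 + 175 = 6250 kg.
Lower bound: ⌈6250/975⌉ = 7 vans.
A packing using 8 vans:
  van 1: 750 + 175 = 925
  van 2: 725 + 250 = 975
  van 3: 725 + 175 = 900
  van 4: 725 = 725
  van 5: 650 = 650
  van 6: 650 = 650
  van 7: 625 = 625
  van 8: 425 + 375 = 800
No arrangement into 7 vans stays within capacity, so 8 is optimal.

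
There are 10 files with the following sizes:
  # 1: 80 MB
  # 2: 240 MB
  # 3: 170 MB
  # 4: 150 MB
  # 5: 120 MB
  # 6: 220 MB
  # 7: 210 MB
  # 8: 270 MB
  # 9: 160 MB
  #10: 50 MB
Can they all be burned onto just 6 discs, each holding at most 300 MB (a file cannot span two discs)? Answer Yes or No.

Total = 1670 MB; ⌈1670/300⌉ = 6.
The bound of 6 does not rule out 6, but exhaustive search shows no assignment into 6 discs of capacity 300 MB exists — the minimum is 7.

No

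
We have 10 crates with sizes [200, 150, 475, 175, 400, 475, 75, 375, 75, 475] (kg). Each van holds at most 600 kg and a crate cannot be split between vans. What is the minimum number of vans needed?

Total = 475 + 475 + 475 + 400 + 375 + 200 + 175 + 150 + 75 + 75 = 2875 kg.
Lower bound: ⌈2875/600⌉ = 5 vans.
A packing using 6 vans:
  van 1: 475 + 75 = 550
  van 2: 475 + 75 = 550
  van 3: 475 = 475
  van 4: 400 + 200 = 600
  van 5: 375 + 175 = 550
  van 6: 150 = 150
No arrangement into 5 vans stays within capacity, so 6 is optimal.

6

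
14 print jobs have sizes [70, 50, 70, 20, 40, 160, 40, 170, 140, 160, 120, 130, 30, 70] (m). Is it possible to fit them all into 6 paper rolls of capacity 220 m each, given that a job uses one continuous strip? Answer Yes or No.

Yes

A valid assignment using 6 paper rolls:
  roll 1: 170 + 50 = 220
  roll 2: 160 + 40 + 20 = 220
  roll 3: 160 + 40 = 200
  roll 4: 140 + 70 = 210
  roll 5: 130 + 70 = 200
  roll 6: 120 + 70 + 30 = 220
Every load is within 220 m, so 6 paper rolls suffice.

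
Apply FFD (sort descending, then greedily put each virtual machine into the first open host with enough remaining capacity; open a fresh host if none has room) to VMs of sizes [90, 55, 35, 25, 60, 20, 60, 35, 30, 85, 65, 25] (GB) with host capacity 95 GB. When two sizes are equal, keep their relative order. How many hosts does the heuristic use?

Sorted descending: 90, 85, 65, 60, 60, 55, 35, 35, 30, 25, 25, 20.
  90 → host 1 (new)  [load 90/95]
  85 → host 2 (new)  [load 85/95]
  65 → host 3 (new)  [load 65/95]
  60 → host 4 (new)  [load 60/95]
  60 → host 5 (new)  [load 60/95]
  55 → host 6 (new)  [load 55/95]
  35 → host 4  [load 95/95]
  35 → host 5  [load 95/95]
  30 → host 3  [load 95/95]
  25 → host 6  [load 80/95]
  25 → host 7 (new)  [load 25/95]
  20 → host 7  [load 45/95]
7 hosts opened.

7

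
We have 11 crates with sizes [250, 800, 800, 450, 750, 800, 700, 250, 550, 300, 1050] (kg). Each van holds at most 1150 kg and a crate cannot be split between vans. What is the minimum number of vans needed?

7

Total = 1050 + 800 + 800 + 800 + 750 + 700 + 550 + 450 + 300 + 250 + 250 = 6700 kg.
Lower bound: ⌈6700/1150⌉ = 6 vans.
A packing using 7 vans:
  van 1: 1050 = 1050
  van 2: 800 + 300 = 1100
  van 3: 800 + 250 = 1050
  van 4: 800 + 250 = 1050
  van 5: 750 = 750
  van 6: 700 + 450 = 1150
  van 7: 550 = 550
No arrangement into 6 vans stays within capacity, so 7 is optimal.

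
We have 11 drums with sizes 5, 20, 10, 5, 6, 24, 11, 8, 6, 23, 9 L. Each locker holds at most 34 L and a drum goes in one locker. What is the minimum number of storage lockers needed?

4

Total = 24 + 23 + 20 + 11 + 10 + 9 + 8 + 6 + 6 + 5 + 5 = 127 L.
Lower bound: ⌈127/34⌉ = 4 storage lockers.
A packing using 4 storage lockers:
  locker 1: 24 + 10 = 34
  locker 2: 23 + 11 = 34
  locker 3: 20 + 9 + 5 = 34
  locker 4: 8 + 6 + 6 + 5 = 25
This matches the lower bound, so 4 is optimal.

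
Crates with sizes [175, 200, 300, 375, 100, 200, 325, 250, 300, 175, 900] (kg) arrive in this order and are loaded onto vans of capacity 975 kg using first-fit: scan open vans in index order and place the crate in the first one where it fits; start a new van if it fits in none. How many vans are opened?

4

  175 → van 1 (new)  [load 175/975]
  200 → van 1  [load 375/975]
  300 → van 1  [load 675/975]
  375 → van 2 (new)  [load 375/975]
  100 → van 1  [load 775/975]
  200 → van 1  [load 975/975]
  325 → van 2  [load 700/975]
  250 → van 2  [load 950/975]
  300 → van 3 (new)  [load 300/975]
  175 → van 3  [load 475/975]
  900 → van 4 (new)  [load 900/975]
4 vans opened.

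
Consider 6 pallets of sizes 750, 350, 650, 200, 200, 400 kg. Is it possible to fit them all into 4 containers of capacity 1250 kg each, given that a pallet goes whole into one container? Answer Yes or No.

Yes

A valid assignment using 3 containers:
  container 1: 750 + 400 = 1150
  container 2: 650 + 350 + 200 = 1200
  container 3: 200 = 200
That uses only 3 ≤ 4, so 4 containers are enough.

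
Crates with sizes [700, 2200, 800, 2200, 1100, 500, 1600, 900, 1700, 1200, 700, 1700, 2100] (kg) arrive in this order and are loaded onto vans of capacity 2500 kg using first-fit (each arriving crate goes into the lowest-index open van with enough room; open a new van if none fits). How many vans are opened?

9

  700 → van 1 (new)  [load 700/2500]
  2200 → van 2 (new)  [load 2200/2500]
  800 → van 1  [load 1500/2500]
  2200 → van 3 (new)  [load 2200/2500]
  1100 → van 4 (new)  [load 1100/2500]
  500 → van 1  [load 2000/2500]
  1600 → van 5 (new)  [load 1600/2500]
  900 → van 4  [load 2000/2500]
  1700 → van 6 (new)  [load 1700/2500]
  1200 → van 7 (new)  [load 1200/2500]
  700 → van 5  [load 2300/2500]
  1700 → van 8 (new)  [load 1700/2500]
  2100 → van 9 (new)  [load 2100/2500]
9 vans opened.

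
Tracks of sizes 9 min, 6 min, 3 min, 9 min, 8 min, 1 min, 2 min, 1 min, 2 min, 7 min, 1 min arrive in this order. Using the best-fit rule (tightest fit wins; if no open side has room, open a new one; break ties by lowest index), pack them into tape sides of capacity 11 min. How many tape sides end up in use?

5

  9 → side 1 (new)  [load 9/11]
  6 → side 2 (new)  [load 6/11]
  3 → side 2  [load 9/11]
  9 → side 3 (new)  [load 9/11]
  8 → side 4 (new)  [load 8/11]
  1 → side 1  [load 10/11]
  2 → side 2  [load 11/11]
  1 → side 1  [load 11/11]
  2 → side 3  [load 11/11]
  7 → side 5 (new)  [load 7/11]
  1 → side 4  [load 9/11]
5 tape sides opened.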